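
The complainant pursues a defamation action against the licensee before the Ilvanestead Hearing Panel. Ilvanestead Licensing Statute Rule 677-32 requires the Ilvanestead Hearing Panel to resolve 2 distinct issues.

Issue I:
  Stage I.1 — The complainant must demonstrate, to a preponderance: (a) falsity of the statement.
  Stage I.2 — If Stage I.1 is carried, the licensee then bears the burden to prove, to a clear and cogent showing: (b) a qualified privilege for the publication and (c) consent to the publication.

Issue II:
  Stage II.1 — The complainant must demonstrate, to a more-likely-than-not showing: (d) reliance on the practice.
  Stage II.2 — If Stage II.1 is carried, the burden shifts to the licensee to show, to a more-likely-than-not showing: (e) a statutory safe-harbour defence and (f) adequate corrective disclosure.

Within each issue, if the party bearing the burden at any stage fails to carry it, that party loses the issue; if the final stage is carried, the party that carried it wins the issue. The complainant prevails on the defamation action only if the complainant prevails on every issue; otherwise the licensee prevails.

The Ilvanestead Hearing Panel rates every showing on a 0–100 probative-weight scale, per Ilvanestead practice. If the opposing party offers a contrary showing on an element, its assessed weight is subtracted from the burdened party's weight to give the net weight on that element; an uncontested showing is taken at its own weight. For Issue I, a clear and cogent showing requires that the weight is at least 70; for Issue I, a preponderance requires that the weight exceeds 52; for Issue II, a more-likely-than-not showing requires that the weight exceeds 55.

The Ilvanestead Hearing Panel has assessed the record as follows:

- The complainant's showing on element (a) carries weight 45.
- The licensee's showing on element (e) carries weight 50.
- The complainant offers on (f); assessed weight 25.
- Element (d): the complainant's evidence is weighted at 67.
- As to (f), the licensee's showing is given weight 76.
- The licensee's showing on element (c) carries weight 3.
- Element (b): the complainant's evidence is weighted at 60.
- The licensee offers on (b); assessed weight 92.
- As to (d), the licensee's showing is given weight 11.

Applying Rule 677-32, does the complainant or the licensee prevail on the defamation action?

licensee

— Issue I —
At Stage I.1 the complainant must meet a preponderance (weight exceeds 52): on (a) the weight is 45, which does not exceed 52, so (a) does not meet the standard.
  Stage I.1 not carried; the complainant fails its burden.
The analysis ends at Stage I.1; the licensee prevails on this issue.
— Issue II —
At Stage II.1 the complainant must meet a more-likely-than-not showing (weight exceeds 55): on (d) the weight is 67 less the opposing 11 gives net 56, which does exceed 55, so (d) meets the standard.
  All elements met. The burden passes to the licensee.
At Stage II.2 the licensee must meet a more-likely-than-not showing (weight exceeds 55): on (e) the weight is 50, ≤ 55, so (e) does not meet the standard; on (f) the weight is 76 less the opposing 25 gives net 51, ≤ 55, so (f) does not meet the standard.
  Stage II.2 not carried; the licensee fails its burden.
The complainant prevails on this issue.
Per-issue: Issue I → licensee; Issue II → complainant. The complainant must prevail on every issue; overall, the licensee prevails.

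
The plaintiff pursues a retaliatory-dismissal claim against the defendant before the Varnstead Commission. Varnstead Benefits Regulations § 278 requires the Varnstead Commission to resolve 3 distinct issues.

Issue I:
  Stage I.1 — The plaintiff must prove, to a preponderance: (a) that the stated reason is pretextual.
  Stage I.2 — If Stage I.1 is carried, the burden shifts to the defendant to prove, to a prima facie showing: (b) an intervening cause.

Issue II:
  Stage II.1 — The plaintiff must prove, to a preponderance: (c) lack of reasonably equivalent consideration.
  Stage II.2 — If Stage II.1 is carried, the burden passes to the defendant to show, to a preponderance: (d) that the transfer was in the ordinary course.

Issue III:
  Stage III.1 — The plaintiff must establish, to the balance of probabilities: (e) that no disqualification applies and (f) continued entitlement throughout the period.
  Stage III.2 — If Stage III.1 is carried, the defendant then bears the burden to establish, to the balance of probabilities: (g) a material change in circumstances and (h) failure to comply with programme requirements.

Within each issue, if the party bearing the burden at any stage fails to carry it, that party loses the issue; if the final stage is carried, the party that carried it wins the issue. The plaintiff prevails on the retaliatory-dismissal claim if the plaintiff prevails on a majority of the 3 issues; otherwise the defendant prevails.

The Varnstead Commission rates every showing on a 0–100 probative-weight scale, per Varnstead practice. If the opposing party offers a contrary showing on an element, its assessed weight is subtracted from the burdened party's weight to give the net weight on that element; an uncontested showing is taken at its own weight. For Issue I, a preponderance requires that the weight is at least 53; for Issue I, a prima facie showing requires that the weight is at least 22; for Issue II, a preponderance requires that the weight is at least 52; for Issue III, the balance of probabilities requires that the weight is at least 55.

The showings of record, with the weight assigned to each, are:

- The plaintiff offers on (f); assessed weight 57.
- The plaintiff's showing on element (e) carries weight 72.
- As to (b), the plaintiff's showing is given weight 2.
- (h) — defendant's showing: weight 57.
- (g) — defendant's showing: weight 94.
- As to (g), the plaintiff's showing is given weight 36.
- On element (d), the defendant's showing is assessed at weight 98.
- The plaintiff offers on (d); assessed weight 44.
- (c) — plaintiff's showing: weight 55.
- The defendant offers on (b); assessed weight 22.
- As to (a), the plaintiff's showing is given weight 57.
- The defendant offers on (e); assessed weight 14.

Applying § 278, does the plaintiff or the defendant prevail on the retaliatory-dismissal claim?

defendant

— Issue I —
At Stage I.1 the plaintiff must meet a preponderance (weight is at least 53): on (a) the weight is 57, which does reach 53, so (a) meets the standard.
  The plaintiff carries Stage I.1; the defendant now bears the burden.
At Stage I.2 the defendant must meet a prima facie showing (weight is at least 22): on (b) the weight is 22 less the opposing 2 gives net 20, < 22, so (b) does not meet the standard.
  Not every element is met, so the defendant fails to carry Stage I.2.
So the plaintiff prevails on this issue.
— Issue II —
Stage II.1 (plaintiff, a preponderance, weight is at least 52): (c) 55 ≥ 52 — meets.
  Stage II.1 carried; the burden shifts to the defendant.
Stage II.2 (defendant, a preponderance, weight is at least 52): (d) net 98−44=54 ≥ 52 — meets.
  Stage II.2 carried; the final stage is satisfied.
With every stage satisfied, the defendant prevails on this issue.
— Issue III —
Stage III.1 (plaintiff, the balance of probabilities, weight is at least 55): (e) net 72−14=58 ≥ 55 — meets; (f) 57 ≥ 55 — meets.
  The plaintiff carries Stage III.1; the defendant now bears the burden.
Stage III.2 (defendant, the balance of probabilities, weight is at least 55): (g) net 94−36=58 ≥ 55 — meets; (h) 57 ≥ 55 — meets.
  Stage III.2 carried; the final stage is satisfied.
With every stage satisfied, the defendant prevails on this issue.
Per-issue: Issue I → plaintiff; Issue II → defendant; Issue III → defendant. The plaintiff must prevail on a majority of issues; overall, the defendant prevails.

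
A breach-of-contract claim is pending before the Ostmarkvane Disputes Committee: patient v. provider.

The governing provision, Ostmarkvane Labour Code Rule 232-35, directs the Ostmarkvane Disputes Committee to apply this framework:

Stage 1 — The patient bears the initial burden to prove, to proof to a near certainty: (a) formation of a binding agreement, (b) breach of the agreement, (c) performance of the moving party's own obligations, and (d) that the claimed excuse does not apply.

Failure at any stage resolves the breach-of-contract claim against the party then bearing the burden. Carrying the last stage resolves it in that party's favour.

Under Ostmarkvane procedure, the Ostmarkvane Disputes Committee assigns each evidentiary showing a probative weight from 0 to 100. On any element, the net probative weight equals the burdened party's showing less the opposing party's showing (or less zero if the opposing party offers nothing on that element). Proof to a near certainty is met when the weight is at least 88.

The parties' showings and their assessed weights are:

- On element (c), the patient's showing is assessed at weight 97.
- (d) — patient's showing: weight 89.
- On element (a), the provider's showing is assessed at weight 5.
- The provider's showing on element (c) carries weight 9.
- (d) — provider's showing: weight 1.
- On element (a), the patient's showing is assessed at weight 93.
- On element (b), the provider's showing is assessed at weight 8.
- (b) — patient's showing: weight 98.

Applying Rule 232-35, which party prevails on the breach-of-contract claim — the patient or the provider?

At Stage 1 the patient must meet proof to a near certainty (weight is at least 88): on (a) the weight is 93 less the opposing 5 gives net 88, which does reach 88, so (a) meets the standard; on (b) the weight is 98 less the opposing 8 gives net 90, ≥ 88, so (b) meets the standard; on (c) the weight is 97 less the opposing 9 gives net 88, ≥ 88, so (c) meets the standard; on (d) the weight is 89 less the opposing 1 gives net 88, ≥ 88, so (d) meets the standard.
  The patient carries the last stage.
All stages carried — the patient prevails.

patient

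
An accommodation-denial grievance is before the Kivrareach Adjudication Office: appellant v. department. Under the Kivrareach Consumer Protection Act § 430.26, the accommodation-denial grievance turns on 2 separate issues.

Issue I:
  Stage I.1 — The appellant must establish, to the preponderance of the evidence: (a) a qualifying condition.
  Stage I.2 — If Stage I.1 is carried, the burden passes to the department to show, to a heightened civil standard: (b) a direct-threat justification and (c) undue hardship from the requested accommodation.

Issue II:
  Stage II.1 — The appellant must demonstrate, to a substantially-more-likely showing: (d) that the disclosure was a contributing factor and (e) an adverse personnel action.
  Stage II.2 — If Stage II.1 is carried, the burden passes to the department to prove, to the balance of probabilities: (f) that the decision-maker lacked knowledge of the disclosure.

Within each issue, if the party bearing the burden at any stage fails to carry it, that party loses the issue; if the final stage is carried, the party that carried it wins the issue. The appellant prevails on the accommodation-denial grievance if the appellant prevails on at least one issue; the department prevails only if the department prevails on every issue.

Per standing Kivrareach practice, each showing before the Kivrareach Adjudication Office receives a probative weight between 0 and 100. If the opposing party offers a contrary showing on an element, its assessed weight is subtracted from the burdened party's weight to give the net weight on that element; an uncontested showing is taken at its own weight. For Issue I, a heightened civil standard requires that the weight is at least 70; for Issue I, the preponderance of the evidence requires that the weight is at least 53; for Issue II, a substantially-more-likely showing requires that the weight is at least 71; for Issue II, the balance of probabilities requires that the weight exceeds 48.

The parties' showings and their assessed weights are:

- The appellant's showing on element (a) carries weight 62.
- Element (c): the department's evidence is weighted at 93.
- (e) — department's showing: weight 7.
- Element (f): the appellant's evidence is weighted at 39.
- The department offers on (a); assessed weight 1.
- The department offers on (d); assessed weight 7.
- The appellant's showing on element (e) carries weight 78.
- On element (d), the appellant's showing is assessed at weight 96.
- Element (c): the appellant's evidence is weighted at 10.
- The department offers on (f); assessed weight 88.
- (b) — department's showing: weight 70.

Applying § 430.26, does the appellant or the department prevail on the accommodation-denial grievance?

— Issue I —
Stage I.1 — burden on appellant; standard: the preponderance of the evidence (weight is at least 53).
    (a): 62 − 1 = 61 ≥ 53 [met]
  Stage I.1 carried; the burden shifts to the department.
Stage I.2 — burden on department; standard: a heightened civil standard (weight is at least 70).
    (b): 70 ≥ 70 [met]
    (c): 93 − 10 = 83 ≥ 70 [met]
  All elements met at the final stage.
Every stage carried; the department prevails on this issue.
— Issue II —
At Stage II.1 the appellant must meet a substantially-more-likely showing (weight is at least 71): on (d) the weight is 96 less the opposing 7 gives net 89, ≥ 71, so (d) meets the standard; on (e) the weight is 78 less the opposing 7 gives net 71, ≥ 71, so (e) meets the standard.
  Stage II.1 is satisfied; the onus moves to the department.
At Stage II.2 the department must meet the balance of probabilities (weight exceeds 48): on (f) the weight is 88 less the opposing 39 gives net 49, which does exceed 48, so (f) meets the standard.
  The department carries the last stage.
Every stage carried; the department prevails on this issue.
Per-issue: Issue I → department; Issue II → department. The appellant must prevail on at least one issue; overall, the department prevails.

department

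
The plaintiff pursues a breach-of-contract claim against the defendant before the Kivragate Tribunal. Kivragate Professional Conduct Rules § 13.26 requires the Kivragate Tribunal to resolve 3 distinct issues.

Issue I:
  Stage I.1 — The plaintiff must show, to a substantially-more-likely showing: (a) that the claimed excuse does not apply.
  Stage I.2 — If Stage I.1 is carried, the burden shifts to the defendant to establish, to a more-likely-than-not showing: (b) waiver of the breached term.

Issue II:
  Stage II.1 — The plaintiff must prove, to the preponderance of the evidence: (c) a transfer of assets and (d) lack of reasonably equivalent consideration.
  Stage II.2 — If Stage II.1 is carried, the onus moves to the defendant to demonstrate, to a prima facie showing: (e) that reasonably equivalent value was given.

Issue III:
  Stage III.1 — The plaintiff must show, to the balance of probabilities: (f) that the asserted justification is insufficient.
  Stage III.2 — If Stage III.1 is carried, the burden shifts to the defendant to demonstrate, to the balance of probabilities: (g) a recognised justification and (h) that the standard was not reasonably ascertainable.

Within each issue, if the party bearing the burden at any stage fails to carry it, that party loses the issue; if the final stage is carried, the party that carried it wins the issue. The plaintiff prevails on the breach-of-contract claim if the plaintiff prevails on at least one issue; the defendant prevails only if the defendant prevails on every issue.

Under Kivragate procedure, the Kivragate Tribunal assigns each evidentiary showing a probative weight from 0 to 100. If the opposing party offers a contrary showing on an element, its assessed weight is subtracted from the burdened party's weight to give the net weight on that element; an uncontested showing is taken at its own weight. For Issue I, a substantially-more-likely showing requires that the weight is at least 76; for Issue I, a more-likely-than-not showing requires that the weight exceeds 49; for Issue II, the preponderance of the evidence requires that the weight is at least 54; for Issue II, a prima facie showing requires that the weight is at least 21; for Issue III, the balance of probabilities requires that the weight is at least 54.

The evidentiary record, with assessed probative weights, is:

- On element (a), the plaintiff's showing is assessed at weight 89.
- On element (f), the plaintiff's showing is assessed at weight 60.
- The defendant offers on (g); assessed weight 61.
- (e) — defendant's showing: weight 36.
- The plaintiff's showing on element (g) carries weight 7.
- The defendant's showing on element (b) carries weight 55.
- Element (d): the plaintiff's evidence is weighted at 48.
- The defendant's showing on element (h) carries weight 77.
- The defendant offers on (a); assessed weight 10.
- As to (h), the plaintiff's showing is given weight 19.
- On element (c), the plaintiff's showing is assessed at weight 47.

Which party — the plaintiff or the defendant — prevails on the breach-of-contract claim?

— Issue I —
Stage I.1 — burden on plaintiff; standard: a substantially-more-likely showing (weight is at least 76).
    (a): 89 − 10 = 79 ≥ 76 [met]
  The plaintiff carries Stage I.1; the defendant now bears the burden.
Stage I.2 — burden on defendant; standard: a more-likely-than-not showing (weight exceeds 49).
    (b): 55 > 49 [met]
  All elements met at the final stage.
Every stage carried; the defendant prevails on this issue.
— Issue II —
Stage II.1 (plaintiff, the preponderance of the evidence, weight is at least 54): (c) 47 < 54 — fails; (d) 48 < 54 — fails.
  Stage II.1 not carried; the plaintiff fails its burden.
The analysis ends at Stage II.1; the defendant prevails on this issue.
— Issue III —
Stage III.1 — burden on plaintiff; standard: the balance of probabilities (weight is at least 54).
    (f): 60 ≥ 54 [met]
  All elements met. The burden passes to the defendant.
Stage III.2 — burden on defendant; standard: the balance of probabilities (weight is at least 54).
    (g): 61 − 7 = 54 ≥ 54 [met]
    (h): 77 − 19 = 58 ≥ 54 [met]
  All elements met at the final stage.
With every stage satisfied, the defendant prevails on this issue.
Per-issue: Issue I → defendant; Issue II → defendant; Issue III → defendant. The plaintiff must prevail on at least one issue; overall, the defendant prevails.

defendant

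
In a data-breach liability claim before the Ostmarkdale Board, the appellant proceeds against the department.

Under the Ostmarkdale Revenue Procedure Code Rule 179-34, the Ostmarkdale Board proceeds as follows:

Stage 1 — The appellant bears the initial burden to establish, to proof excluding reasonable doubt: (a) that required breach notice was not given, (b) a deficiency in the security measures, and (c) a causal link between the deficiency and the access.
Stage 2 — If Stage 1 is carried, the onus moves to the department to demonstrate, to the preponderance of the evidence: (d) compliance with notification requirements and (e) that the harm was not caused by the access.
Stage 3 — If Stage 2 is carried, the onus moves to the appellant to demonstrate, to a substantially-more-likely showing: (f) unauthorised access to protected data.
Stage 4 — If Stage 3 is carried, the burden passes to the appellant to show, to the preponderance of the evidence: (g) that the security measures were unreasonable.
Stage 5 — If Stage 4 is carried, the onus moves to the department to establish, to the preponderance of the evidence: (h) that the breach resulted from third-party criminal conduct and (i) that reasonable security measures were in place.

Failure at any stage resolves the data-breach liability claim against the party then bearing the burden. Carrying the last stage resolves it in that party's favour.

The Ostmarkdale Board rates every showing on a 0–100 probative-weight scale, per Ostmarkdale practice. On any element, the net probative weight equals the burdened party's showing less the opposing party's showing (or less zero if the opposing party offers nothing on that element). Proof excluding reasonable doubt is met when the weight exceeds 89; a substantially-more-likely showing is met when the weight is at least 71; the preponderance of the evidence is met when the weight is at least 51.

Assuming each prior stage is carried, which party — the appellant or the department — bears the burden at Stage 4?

appellant

Stage 4's rule assigns the burden to the appellant (to the preponderance of the evidence).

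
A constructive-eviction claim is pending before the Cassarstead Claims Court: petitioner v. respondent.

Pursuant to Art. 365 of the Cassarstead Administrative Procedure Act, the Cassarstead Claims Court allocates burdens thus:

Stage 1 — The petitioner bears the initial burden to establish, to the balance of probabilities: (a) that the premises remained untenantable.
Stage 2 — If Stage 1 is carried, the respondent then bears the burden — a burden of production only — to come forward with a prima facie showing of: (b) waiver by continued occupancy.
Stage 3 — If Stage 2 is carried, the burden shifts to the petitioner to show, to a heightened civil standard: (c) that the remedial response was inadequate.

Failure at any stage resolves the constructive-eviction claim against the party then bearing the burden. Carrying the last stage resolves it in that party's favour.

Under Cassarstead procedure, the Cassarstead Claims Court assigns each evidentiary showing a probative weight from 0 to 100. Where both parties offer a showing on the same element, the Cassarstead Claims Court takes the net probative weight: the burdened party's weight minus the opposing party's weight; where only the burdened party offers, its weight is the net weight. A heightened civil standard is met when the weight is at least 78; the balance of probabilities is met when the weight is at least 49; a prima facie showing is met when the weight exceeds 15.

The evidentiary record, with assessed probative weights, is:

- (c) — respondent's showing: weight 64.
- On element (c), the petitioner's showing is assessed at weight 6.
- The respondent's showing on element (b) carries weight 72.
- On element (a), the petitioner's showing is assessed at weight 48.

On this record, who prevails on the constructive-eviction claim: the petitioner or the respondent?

At Stage 1 the petitioner must meet the balance of probabilities (weight is at least 49): on (a) the weight is 48, < 49, so (a) does not meet the standard.
  The petitioner does not carry Stage 1.
The analysis ends at Stage 1; the respondent prevails.

respondent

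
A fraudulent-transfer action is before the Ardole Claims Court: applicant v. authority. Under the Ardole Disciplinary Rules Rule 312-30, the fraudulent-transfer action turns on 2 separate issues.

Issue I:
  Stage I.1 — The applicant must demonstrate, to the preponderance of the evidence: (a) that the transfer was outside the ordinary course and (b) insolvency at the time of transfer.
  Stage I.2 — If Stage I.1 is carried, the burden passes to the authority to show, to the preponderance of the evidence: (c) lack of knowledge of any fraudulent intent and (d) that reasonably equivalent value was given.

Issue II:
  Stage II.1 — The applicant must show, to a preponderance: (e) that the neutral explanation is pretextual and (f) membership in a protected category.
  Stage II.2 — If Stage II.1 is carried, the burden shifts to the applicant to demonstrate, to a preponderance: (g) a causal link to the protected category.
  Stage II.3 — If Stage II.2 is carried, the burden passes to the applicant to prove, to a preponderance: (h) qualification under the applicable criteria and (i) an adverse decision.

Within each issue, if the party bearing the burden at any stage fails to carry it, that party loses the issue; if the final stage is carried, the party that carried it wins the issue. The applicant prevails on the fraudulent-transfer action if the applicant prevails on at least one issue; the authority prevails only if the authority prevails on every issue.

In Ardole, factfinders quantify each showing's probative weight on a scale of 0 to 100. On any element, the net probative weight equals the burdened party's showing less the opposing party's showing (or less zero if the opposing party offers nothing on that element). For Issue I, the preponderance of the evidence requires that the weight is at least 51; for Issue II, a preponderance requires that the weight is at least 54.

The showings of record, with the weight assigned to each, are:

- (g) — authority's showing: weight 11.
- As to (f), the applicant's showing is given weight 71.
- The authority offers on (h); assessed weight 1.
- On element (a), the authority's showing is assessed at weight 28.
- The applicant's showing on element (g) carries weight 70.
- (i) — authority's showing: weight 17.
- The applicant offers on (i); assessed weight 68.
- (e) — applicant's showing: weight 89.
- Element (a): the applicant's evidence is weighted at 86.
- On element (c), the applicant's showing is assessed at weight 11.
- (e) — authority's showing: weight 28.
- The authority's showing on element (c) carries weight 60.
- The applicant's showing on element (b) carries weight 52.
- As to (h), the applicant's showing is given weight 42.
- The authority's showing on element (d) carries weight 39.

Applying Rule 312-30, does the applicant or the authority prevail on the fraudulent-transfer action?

applicant

— Issue I —
At Stage I.1 the applicant must meet the preponderance of the evidence (weight is at least 51): on (a) the weight is 86 less the opposing 28 gives net 58, which does reach 51, so (a) meets the standard; on (b) the weight is 52, which does reach 51, so (b) meets the standard.
  The applicant carries Stage I.1; the authority now bears the burden.
At Stage I.2 the authority must meet the preponderance of the evidence (weight is at least 51): on (c) the weight is 60 less the opposing 11 gives net 49, < 51, so (c) does not meet the standard; on (d) the weight is 39, < 51, so (d) does not meet the standard.
  The authority does not carry Stage I.2.
The applicant prevails on this issue.
— Issue II —
Stage II.1 — burden on applicant; standard: a preponderance (weight is at least 54).
    (e): 89 − 28 = 61 ≥ 54 [met]
    (f): 71 ≥ 54 [met]
  All elements met. The applicant retains the burden for Stage II.2.
Stage II.2 — burden on applicant; standard: a preponderance (weight is at least 54).
    (g): 70 − 11 = 59 ≥ 54 [met]
  Stage II.2 is satisfied; the applicant continues to bear the burden.
Stage II.3 — burden on applicant; standard: a preponderance (weight is at least 54).
    (h): 42 − 1 = 41 < 54 [not met]
    (i): 68 − 17 = 51 < 54 [not met]
  Not every element is met, so the applicant fails to carry Stage II.3.
The authority prevails on this issue.
Per-issue: Issue I → applicant; Issue II → authority. The applicant must prevail on at least one issue; overall, the applicant prevails.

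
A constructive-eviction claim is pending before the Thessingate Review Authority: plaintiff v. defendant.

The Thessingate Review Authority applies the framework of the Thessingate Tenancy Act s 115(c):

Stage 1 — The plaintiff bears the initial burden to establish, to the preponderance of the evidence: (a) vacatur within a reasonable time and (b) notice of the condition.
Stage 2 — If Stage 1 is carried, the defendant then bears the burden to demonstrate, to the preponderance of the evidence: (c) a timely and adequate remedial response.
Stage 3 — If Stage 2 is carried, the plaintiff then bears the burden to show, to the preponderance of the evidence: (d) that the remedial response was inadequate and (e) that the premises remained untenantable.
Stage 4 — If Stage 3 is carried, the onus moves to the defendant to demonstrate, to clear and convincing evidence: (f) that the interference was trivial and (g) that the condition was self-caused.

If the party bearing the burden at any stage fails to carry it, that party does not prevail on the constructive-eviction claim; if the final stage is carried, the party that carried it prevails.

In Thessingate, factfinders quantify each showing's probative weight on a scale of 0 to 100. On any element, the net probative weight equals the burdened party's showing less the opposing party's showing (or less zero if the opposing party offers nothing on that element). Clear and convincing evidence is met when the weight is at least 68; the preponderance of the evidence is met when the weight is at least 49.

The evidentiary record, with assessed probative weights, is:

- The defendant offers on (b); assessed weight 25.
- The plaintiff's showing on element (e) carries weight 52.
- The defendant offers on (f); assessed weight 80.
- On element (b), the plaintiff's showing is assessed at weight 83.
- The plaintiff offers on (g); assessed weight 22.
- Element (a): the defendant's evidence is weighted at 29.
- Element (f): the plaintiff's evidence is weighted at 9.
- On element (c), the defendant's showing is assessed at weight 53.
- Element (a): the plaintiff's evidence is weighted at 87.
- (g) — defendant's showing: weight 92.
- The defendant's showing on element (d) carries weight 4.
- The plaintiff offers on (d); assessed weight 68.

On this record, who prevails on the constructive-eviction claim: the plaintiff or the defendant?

Stage 1 — burden on plaintiff; standard: the preponderance of the evidence (weight is at least 49).
    (a): 87 − 29 = 58 ≥ 49 [met]
    (b): 83 − 25 = 58 ≥ 49 [met]
  All elements met. The burden passes to the defendant.
Stage 2 — burden on defendant; standard: the preponderance of the evidence (weight is at least 49).
    (c): 53 ≥ 49 [met]
  Stage 2 carried; the burden shifts to the plaintiff.
Stage 3 — burden on plaintiff; standard: the preponderance of the evidence (weight is at least 49).
    (d): 68 − 4 = 64 ≥ 49 [met]
    (e): 52 ≥ 49 [met]
  The plaintiff carries Stage 3; the defendant now bears the burden.
Stage 4 — burden on defendant; standard: clear and convincing evidence (weight is at least 68).
    (f): 80 − 9 = 71 ≥ 68 [met]
    (g): 92 − 22 = 70 ≥ 68 [met]
  Stage 4 carried; the final stage is satisfied.
With every stage satisfied, the defendant prevails.

defendant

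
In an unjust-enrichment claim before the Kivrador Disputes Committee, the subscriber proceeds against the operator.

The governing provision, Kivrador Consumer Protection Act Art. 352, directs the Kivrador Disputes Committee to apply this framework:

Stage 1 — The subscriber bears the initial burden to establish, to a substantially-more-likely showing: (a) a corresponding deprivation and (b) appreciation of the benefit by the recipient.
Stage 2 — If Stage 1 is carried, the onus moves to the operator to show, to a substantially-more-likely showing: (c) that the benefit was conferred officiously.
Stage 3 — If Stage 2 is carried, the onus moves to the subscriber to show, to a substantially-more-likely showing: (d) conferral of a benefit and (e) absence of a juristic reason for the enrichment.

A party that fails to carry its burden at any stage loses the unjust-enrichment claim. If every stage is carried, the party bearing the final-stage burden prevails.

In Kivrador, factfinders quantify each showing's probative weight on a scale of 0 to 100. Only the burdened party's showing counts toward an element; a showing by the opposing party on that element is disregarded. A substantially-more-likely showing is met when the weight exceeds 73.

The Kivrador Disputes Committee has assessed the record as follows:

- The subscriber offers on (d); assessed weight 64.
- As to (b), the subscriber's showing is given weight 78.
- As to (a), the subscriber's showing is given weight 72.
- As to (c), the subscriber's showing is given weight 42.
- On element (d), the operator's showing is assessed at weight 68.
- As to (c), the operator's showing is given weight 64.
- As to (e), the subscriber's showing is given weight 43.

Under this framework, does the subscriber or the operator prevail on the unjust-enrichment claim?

Stage 1 — burden on subscriber; standard: a substantially-more-likely showing (weight exceeds 73).
    (a): 72 ≤ 73 [not met]
    (b): 78 > 73 [met]
  Stage 1 not carried; the subscriber fails its burden.
The operator prevails.

operator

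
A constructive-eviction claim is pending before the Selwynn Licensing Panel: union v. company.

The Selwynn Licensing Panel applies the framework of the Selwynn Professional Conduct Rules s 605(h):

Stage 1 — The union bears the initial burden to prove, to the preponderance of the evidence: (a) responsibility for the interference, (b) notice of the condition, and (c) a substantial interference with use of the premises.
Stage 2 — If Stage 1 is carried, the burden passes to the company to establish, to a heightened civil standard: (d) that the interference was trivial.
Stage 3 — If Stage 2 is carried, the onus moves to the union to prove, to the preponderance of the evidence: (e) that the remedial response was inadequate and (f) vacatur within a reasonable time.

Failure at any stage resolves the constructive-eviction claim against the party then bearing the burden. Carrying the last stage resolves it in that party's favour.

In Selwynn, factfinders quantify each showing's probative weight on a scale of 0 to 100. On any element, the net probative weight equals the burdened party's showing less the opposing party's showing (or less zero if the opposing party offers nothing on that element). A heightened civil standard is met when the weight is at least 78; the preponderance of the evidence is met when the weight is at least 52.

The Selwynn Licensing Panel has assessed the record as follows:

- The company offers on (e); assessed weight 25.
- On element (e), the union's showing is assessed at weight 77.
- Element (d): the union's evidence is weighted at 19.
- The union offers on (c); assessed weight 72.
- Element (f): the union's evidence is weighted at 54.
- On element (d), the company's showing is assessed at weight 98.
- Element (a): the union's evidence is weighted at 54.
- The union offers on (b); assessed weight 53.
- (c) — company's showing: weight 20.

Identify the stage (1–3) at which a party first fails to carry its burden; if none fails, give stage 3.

stage 3

Stage 1 — burden on union; standard: the preponderance of the evidence (weight is at least 52).
    (a): 54 ≥ 52 [met]
    (b): 53 ≥ 52 [met]
    (c): 72 − 20 = 52 ≥ 52 [met]
  Stage 1 carried; the burden shifts to the company.
Stage 2 — burden on company; standard: a heightened civil standard (weight is at least 78).
    (d): 98 − 19 = 79 ≥ 78 [met]
  Stage 2 is satisfied; the onus moves to the union.
Stage 3 — burden on union; standard: the preponderance of the evidence (weight is at least 52).
    (e): 77 − 25 = 52 ≥ 52 [met]
    (f): 54 ≥ 52 [met]
  The union carries the last stage.
Every stage carried; the union prevails.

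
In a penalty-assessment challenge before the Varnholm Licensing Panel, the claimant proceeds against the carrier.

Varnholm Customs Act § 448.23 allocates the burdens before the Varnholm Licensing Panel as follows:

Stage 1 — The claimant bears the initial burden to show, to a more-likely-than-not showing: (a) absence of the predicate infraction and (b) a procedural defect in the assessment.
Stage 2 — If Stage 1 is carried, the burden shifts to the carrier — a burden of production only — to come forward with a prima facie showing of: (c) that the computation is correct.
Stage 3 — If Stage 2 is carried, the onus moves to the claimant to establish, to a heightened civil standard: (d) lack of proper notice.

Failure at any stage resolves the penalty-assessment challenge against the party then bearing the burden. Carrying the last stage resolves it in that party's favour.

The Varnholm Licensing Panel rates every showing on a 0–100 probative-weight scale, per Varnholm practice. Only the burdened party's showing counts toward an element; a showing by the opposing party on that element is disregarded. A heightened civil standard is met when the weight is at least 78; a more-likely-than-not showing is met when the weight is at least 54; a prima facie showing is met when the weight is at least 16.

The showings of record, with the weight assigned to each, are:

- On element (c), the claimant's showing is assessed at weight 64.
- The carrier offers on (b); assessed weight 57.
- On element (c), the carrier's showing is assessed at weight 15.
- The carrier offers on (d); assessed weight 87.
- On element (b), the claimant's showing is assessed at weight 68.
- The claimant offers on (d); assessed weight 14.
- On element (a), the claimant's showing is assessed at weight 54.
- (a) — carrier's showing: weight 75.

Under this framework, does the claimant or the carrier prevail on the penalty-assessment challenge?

claimant

At Stage 1 the claimant must meet a more-likely-than-not showing (weight is at least 54): on (a) the weight is 54 (the carrier's 75 is given no effect), ≥ 54, so (a) meets the standard; on (b) the weight is 68 (the carrier's 57 is given no effect), ≥ 54, so (b) meets the standard.
  Stage 1 carried; the burden shifts to the carrier.
At Stage 2 the carrier must meet a prima facie showing (weight is at least 16): on (c) the weight is 15 (the claimant's 64 is given no effect), which does not reach 16, so (c) does not meet the standard.
  Not every element is met, so the carrier fails to carry Stage 2.
The claimant prevails.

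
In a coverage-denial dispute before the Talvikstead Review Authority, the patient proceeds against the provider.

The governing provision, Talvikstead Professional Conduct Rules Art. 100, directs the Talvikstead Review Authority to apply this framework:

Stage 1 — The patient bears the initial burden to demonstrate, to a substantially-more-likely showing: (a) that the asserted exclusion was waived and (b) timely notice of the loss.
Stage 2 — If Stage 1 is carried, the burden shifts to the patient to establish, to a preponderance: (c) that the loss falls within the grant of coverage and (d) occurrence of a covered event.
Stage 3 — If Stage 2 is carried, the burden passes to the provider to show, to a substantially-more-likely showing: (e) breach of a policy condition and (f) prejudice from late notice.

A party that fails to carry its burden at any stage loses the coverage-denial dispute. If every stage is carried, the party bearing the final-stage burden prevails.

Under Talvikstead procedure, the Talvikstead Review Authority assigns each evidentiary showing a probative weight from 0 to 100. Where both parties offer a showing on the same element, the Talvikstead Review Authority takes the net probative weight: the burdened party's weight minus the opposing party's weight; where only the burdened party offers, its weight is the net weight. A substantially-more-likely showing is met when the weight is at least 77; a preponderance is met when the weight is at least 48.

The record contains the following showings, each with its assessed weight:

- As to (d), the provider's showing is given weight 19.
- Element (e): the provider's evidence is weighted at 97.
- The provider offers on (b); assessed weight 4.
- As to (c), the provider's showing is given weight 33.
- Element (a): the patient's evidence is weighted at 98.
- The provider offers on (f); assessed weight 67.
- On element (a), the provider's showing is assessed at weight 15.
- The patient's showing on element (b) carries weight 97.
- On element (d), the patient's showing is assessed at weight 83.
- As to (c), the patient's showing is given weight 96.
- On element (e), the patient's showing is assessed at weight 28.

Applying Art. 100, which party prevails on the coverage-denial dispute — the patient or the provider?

patient

Stage 1 — burden on patient; standard: a substantially-more-likely showing (weight is at least 77).
    (a): 98 − 15 = 83 ≥ 77 [met]
    (b): 97 − 4 = 93 ≥ 77 [met]
  All elements met. The patient retains the burden for Stage 2.
Stage 2 — burden on patient; standard: a preponderance (weight is at least 48).
    (c): 96 − 33 = 63 ≥ 48 [met]
    (d): 83 − 19 = 64 ≥ 48 [met]
  Stage 2 carried; the burden shifts to the provider.
Stage 3 — burden on provider; standard: a substantially-more-likely showing (weight is at least 77).
    (e): 97 − 28 = 69 < 77 [not met]
    (f): 67 < 77 [not met]
  Not every element is met, so the provider fails to carry Stage 3.
The analysis ends at Stage 3; the patient prevails.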